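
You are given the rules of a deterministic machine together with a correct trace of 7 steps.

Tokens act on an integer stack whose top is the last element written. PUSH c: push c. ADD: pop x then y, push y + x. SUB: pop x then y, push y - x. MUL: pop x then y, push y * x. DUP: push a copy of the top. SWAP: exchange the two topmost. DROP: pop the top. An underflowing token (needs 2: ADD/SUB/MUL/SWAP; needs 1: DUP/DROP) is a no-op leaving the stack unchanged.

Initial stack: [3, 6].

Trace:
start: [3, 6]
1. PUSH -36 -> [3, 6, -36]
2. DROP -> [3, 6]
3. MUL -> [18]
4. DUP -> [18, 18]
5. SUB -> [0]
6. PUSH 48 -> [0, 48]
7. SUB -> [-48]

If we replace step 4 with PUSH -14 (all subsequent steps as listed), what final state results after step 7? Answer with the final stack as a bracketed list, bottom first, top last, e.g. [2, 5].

[-16]

(re-executing from step 4 with the substitution; state before step 4: [18])
4. PUSH -14 -> [18, -14]
5. SUB -> [32]
6. PUSH 48 -> [32, 48]
7. SUB -> [-16]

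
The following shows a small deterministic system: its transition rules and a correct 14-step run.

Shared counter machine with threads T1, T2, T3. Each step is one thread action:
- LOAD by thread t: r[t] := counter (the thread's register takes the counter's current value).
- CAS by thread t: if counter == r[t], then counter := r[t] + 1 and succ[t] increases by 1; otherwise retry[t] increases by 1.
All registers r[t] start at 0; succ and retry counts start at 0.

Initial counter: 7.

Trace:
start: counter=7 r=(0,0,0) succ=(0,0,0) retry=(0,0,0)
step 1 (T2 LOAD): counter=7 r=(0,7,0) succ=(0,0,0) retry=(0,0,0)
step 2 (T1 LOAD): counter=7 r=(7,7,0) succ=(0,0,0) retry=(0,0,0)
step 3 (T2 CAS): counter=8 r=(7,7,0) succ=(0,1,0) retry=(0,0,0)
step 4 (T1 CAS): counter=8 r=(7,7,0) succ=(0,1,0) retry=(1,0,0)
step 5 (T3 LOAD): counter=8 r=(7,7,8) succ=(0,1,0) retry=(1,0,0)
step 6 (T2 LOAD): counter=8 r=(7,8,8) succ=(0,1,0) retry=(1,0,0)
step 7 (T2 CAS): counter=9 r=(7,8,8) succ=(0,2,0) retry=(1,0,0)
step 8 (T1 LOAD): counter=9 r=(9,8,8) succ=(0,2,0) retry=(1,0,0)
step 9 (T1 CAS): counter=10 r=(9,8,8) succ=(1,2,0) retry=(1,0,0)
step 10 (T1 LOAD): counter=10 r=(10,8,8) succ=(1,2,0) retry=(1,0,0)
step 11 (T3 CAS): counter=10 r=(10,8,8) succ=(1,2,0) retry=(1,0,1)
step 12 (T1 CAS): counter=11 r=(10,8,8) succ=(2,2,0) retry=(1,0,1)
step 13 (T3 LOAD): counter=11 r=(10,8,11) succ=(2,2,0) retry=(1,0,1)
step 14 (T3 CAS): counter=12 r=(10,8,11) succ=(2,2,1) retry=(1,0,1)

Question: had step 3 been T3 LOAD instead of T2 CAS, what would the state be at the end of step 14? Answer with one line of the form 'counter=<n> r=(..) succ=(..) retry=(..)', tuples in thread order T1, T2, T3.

counter=12 r=(10,8,11) succ=(3,1,1) retry=(0,0,1)

(re-executing from step 3 with the substitution; state before step 3: counter=7 r=(7,7,0) succ=(0,0,0) retry=(0,0,0))
step 3 (T3 LOAD): counter=7 r=(7,7,7) succ=(0,0,0) retry=(0,0,0)
step 4 (T1 CAS): counter=8 r=(7,7,7) succ=(1,0,0) retry=(0,0,0)
step 5 (T3 LOAD): counter=8 r=(7,7,8) succ=(1,0,0) retry=(0,0,0)
step 6 (T2 LOAD): counter=8 r=(7,8,8) succ=(1,0,0) retry=(0,0,0)
step 7 (T2 CAS): counter=9 r=(7,8,8) succ=(1,1,0) retry=(0,0,0)
step 8 (T1 LOAD): counter=9 r=(9,8,8) succ=(1,1,0) retry=(0,0,0)
step 9 (T1 CAS): counter=10 r=(9,8,8) succ=(2,1,0) retry=(0,0,0)
step 10 (T1 LOAD): counter=10 r=(10,8,8) succ=(2,1,0) retry=(0,0,0)
step 11 (T3 CAS): counter=10 r=(10,8,8) succ=(2,1,0) retry=(0,0,1)
step 12 (T1 CAS): counter=11 r=(10,8,8) succ=(3,1,0) retry=(0,0,1)
step 13 (T3 LOAD): counter=11 r=(10,8,11) succ=(3,1,0) retry=(0,0,1)
step 14 (T3 CAS): counter=12 r=(10,8,11) succ=(3,1,1) retry=(0,0,1)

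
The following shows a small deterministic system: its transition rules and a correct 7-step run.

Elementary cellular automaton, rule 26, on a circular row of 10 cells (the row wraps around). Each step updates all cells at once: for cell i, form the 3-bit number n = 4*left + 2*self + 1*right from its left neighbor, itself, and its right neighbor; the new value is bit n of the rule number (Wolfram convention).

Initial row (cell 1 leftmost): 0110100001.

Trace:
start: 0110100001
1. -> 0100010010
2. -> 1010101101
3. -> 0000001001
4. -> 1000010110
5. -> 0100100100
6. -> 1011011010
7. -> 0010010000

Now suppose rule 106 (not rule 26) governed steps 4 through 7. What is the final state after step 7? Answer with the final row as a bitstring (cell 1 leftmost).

0010010000

(re-executing steps 4..7 under rule 106; state before step 4: 0000001001)
4. -> 0000010010
5. -> 0000100100
6. -> 0001001000
7. -> 0010010000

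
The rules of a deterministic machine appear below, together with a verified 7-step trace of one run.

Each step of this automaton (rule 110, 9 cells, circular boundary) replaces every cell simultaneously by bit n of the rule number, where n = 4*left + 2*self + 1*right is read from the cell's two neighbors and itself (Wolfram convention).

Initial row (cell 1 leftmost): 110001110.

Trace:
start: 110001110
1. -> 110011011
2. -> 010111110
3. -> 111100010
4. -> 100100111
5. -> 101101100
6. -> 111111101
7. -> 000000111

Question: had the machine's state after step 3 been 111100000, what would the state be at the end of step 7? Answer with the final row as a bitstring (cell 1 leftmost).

100101111

state after step 3 := 111100000
4. -> 100100001
5. -> 101100011
6. -> 111100110
7. -> 100101111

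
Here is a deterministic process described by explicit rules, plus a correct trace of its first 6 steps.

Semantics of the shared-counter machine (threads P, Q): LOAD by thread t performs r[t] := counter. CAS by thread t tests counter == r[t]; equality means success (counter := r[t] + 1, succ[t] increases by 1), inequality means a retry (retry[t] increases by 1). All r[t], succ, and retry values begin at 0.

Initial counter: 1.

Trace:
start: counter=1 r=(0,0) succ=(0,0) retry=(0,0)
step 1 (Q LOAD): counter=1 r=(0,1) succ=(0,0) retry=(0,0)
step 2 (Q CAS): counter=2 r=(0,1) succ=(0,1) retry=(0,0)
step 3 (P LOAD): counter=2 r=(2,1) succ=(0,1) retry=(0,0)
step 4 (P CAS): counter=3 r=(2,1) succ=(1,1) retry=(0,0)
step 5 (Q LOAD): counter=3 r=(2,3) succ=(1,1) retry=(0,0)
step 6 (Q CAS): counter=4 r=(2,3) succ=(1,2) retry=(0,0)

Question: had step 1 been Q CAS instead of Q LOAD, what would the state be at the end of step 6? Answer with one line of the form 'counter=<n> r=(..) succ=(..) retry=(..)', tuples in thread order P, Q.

(re-executing from step 1 with the substitution; state before step 1: counter=1 r=(0,0) succ=(0,0) retry=(0,0))
step 1 (Q CAS): counter=1 r=(0,0) succ=(0,0) retry=(0,1)
step 2 (Q CAS): counter=1 r=(0,0) succ=(0,0) retry=(0,2)
step 3 (P LOAD): counter=1 r=(1,0) succ=(0,0) retry=(0,2)
step 4 (P CAS): counter=2 r=(1,0) succ=(1,0) retry=(0,2)
step 5 (Q LOAD): counter=2 r=(1,2) succ=(1,0) retry=(0,2)
step 6 (Q CAS): counter=3 r=(1,2) succ=(1,1) retry=(0,2)

counter=3 r=(1,2) succ=(1,1) retry=(0,2)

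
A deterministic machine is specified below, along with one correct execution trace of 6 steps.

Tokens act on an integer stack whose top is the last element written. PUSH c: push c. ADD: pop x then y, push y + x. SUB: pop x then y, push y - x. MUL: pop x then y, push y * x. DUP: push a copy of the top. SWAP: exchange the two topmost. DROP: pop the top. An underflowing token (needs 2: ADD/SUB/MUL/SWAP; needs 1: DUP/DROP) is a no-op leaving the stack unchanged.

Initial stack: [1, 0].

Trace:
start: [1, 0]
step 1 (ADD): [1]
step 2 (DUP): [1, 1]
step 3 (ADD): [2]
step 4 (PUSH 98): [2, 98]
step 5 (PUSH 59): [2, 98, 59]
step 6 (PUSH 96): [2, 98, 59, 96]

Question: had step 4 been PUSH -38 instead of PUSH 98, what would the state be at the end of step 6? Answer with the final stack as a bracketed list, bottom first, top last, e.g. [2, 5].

(re-executing from step 4 with the substitution; state before step 4: [2])
step 4 (PUSH -38): [2, -38]
step 5 (PUSH 59): [2, -38, 59]
step 6 (PUSH 96): [2, -38, 59, 96]

[2, -38, 59, 96]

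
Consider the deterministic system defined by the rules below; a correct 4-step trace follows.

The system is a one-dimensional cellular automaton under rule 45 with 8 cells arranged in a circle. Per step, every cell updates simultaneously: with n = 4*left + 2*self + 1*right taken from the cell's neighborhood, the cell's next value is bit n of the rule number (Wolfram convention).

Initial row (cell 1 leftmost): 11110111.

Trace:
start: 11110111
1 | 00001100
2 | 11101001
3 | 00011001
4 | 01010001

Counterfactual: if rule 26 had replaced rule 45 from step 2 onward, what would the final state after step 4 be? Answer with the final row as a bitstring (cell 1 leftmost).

11101010

(re-executing steps 2..4 under rule 26; state before step 2: 00001100)
2 | 00011010
3 | 00110001
4 | 11101010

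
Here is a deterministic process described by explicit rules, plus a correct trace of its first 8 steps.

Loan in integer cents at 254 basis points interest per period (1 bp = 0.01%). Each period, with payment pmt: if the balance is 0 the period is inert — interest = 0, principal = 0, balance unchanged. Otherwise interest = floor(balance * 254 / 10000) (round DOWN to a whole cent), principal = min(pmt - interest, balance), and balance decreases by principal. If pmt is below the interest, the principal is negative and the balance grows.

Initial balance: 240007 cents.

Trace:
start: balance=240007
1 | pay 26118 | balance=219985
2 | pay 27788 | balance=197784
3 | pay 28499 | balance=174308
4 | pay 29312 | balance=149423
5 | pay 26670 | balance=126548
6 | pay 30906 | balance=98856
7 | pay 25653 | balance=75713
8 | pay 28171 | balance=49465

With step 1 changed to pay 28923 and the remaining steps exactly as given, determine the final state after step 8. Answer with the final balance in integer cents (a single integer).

46122

(re-executing from step 1 with the substitution; state before step 1: balance=240007)
1 | pay 28923 | balance=217180
2 | pay 27788 | balance=194908
3 | pay 28499 | balance=171359
4 | pay 29312 | balance=146399
5 | pay 26670 | balance=123447
6 | pay 30906 | balance=95676
7 | pay 25653 | balance=72453
8 | pay 28171 | balance=46122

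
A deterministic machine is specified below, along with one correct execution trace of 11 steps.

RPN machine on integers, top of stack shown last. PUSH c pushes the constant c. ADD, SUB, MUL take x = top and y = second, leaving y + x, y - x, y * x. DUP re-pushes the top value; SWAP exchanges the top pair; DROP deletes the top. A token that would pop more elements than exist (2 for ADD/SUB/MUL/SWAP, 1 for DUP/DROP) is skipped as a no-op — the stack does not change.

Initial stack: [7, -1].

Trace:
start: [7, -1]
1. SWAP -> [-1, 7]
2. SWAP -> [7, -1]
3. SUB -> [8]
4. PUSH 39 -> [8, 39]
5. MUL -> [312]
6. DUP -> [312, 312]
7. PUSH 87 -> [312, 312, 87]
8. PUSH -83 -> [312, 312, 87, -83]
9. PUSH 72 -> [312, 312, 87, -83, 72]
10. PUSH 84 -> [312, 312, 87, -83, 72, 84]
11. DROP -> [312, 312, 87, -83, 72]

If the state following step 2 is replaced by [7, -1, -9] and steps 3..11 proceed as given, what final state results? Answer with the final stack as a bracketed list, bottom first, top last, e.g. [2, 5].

[7, 312, 312, 87, -83, 72]

state after step 2 := [7, -1, -9]
3. SUB -> [7, 8]
4. PUSH 39 -> [7, 8, 39]
5. MUL -> [7, 312]
6. DUP -> [7, 312, 312]
7. PUSH 87 -> [7, 312, 312, 87]
8. PUSH -83 -> [7, 312, 312, 87, -83]
9. PUSH 72 -> [7, 312, 312, 87, -83, 72]
10. PUSH 84 -> [7, 312, 312, 87, -83, 72, 84]
11. DROP -> [7, 312, 312, 87, -83, 72]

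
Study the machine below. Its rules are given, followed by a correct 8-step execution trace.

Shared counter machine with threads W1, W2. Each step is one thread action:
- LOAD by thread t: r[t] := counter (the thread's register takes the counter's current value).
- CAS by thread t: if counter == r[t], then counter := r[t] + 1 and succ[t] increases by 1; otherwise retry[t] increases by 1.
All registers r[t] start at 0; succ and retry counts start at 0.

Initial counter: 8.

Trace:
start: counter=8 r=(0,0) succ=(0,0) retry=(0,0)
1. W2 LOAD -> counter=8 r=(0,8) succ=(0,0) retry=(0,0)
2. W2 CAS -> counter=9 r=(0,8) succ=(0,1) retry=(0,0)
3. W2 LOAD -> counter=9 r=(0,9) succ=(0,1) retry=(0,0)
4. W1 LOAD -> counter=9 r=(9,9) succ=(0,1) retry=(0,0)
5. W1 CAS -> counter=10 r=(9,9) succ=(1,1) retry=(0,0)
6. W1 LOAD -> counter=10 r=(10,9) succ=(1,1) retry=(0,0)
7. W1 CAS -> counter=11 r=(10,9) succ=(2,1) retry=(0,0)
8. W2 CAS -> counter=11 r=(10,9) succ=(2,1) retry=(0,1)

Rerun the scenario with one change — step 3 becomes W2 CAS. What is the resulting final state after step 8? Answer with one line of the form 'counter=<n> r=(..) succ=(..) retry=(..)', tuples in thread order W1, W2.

counter=11 r=(10,8) succ=(2,1) retry=(0,2)

(re-executing from step 3 with the substitution; state before step 3: counter=9 r=(0,8) succ=(0,1) retry=(0,0))
3. W2 CAS -> counter=9 r=(0,8) succ=(0,1) retry=(0,1)
4. W1 LOAD -> counter=9 r=(9,8) succ=(0,1) retry=(0,1)
5. W1 CAS -> counter=10 r=(9,8) succ=(1,1) retry=(0,1)
6. W1 LOAD -> counter=10 r=(10,8) succ=(1,1) retry=(0,1)
7. W1 CAS -> counter=11 r=(10,8) succ=(2,1) retry=(0,1)
8. W2 CAS -> counter=11 r=(10,8) succ=(2,1) retry=(0,2)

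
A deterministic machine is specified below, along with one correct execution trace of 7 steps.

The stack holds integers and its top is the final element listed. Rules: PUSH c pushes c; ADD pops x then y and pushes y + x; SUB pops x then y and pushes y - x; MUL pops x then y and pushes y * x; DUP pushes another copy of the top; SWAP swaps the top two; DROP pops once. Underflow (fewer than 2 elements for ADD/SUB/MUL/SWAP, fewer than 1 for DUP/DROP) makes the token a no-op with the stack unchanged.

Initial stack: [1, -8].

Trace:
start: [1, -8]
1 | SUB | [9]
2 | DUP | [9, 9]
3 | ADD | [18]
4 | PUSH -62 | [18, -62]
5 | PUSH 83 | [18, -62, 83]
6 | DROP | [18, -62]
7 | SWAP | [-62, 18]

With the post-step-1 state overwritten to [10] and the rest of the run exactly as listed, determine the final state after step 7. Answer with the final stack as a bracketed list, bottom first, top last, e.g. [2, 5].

state after step 1 := [10]
2 | DUP | [10, 10]
3 | ADD | [20]
4 | PUSH -62 | [20, -62]
5 | PUSH 83 | [20, -62, 83]
6 | DROP | [20, -62]
7 | SWAP | [-62, 20]

[-62, 20]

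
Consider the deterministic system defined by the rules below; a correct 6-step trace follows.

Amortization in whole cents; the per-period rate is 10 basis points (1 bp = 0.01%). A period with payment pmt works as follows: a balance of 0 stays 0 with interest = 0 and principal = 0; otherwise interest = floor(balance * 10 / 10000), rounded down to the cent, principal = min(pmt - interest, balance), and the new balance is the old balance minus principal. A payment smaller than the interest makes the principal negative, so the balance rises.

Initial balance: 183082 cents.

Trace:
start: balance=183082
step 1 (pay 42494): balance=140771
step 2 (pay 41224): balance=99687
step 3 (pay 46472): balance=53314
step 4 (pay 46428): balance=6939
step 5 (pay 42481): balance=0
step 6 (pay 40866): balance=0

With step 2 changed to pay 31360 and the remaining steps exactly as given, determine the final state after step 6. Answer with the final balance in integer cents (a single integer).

0

(re-executing from step 2 with the substitution; state before step 2: balance=140771)
step 2 (pay 31360): balance=109551
step 3 (pay 46472): balance=63188
step 4 (pay 46428): balance=16823
step 5 (pay 42481): balance=0
step 6 (pay 40866): balance=0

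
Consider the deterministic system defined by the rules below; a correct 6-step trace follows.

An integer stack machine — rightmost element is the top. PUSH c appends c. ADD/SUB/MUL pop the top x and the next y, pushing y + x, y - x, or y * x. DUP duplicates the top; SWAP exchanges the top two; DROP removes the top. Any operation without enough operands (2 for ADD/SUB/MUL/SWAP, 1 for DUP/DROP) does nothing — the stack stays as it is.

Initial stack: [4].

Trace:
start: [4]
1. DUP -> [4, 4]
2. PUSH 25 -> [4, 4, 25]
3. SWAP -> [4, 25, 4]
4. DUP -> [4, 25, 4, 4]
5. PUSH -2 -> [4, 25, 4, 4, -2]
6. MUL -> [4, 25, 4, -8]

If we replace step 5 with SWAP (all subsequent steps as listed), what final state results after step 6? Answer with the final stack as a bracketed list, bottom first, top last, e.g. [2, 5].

(re-executing from step 5 with the substitution; state before step 5: [4, 25, 4, 4])
5. SWAP -> [4, 25, 4, 4]
6. MUL -> [4, 25, 16]

[4, 25, 16]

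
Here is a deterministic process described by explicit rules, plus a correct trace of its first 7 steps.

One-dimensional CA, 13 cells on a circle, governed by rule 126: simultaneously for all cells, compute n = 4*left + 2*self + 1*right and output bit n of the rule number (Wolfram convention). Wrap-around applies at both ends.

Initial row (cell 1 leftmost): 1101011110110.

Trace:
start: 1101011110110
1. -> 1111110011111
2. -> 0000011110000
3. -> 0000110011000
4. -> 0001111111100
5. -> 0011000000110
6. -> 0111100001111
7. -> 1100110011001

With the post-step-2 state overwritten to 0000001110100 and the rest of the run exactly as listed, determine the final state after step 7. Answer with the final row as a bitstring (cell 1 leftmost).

1000011111001

state after step 2 := 0000001110100
3. -> 0000011011110
4. -> 0000111110011
5. -> 1001100011111
6. -> 1111110110000
7. -> 1000011111001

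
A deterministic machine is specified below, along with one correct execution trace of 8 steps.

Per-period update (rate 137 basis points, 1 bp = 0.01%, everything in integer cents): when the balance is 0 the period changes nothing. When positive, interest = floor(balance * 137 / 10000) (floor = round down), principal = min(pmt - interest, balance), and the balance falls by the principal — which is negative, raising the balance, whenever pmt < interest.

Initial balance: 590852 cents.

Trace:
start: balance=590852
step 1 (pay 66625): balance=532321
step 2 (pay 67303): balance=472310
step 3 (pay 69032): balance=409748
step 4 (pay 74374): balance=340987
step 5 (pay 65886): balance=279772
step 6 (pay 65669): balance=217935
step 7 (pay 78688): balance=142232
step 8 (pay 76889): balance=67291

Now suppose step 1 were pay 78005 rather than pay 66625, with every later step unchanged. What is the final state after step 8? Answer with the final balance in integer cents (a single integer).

(re-executing from step 1 with the substitution; state before step 1: balance=590852)
step 1 (pay 78005): balance=520941
step 2 (pay 67303): balance=460774
step 3 (pay 69032): balance=398054
step 4 (pay 74374): balance=329133
step 5 (pay 65886): balance=267756
step 6 (pay 65669): balance=205755
step 7 (pay 78688): balance=129885
step 8 (pay 76889): balance=54775

54775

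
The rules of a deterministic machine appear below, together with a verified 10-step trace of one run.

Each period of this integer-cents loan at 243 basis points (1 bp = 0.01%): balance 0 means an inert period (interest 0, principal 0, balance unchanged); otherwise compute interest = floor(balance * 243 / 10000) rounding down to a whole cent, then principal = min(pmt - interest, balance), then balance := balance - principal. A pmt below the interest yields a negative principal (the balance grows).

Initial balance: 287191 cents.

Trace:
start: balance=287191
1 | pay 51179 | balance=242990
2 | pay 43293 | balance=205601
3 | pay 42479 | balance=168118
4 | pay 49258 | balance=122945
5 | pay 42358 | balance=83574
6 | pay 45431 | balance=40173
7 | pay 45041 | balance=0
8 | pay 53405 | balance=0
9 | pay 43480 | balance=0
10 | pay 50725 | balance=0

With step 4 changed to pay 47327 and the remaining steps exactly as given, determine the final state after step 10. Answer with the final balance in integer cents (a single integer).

0

(re-executing from step 4 with the substitution; state before step 4: balance=168118)
4 | pay 47327 | balance=124876
5 | pay 42358 | balance=85552
6 | pay 45431 | balance=42199
7 | pay 45041 | balance=0
8 | pay 53405 | balance=0
9 | pay 43480 | balance=0
10 | pay 50725 | balance=0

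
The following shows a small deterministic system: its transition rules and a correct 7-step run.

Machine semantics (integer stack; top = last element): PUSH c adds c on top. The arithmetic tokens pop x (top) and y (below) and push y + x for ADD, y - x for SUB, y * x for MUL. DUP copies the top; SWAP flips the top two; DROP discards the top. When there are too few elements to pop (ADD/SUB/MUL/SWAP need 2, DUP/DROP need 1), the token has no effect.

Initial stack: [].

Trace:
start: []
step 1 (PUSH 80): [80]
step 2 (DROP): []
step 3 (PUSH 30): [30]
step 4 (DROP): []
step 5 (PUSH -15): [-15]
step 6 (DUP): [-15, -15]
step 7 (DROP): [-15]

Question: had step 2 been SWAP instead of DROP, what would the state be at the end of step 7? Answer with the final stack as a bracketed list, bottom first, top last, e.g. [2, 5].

(re-executing from step 2 with the substitution; state before step 2: [80])
step 2 (SWAP): [80]
step 3 (PUSH 30): [80, 30]
step 4 (DROP): [80]
step 5 (PUSH -15): [80, -15]
step 6 (DUP): [80, -15, -15]
step 7 (DROP): [80, -15]

[80, -15]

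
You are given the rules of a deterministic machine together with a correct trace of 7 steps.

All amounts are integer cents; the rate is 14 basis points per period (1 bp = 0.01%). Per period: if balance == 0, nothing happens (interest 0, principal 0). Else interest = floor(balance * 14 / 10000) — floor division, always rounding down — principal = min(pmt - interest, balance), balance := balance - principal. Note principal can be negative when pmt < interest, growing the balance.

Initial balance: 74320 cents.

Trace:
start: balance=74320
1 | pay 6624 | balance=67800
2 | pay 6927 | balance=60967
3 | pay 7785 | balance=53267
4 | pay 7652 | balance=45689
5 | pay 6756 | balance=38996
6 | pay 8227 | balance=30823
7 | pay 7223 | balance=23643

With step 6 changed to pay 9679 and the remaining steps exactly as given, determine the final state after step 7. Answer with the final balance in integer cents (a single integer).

22189

(re-executing from step 6 with the substitution; state before step 6: balance=38996)
6 | pay 9679 | balance=29371
7 | pay 7223 | balance=22189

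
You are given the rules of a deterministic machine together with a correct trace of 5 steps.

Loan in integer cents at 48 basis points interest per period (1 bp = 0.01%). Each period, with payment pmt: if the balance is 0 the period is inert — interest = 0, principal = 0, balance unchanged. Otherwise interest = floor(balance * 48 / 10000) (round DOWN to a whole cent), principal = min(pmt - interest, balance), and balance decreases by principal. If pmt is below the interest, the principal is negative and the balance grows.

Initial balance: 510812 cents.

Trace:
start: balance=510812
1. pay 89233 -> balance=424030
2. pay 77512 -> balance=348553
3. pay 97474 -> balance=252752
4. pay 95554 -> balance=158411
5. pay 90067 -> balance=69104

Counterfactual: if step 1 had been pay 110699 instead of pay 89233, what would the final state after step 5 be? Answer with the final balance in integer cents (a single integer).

(re-executing from step 1 with the substitution; state before step 1: balance=510812)
1. pay 110699 -> balance=402564
2. pay 77512 -> balance=326984
3. pay 97474 -> balance=231079
4. pay 95554 -> balance=136634
5. pay 90067 -> balance=47222

47222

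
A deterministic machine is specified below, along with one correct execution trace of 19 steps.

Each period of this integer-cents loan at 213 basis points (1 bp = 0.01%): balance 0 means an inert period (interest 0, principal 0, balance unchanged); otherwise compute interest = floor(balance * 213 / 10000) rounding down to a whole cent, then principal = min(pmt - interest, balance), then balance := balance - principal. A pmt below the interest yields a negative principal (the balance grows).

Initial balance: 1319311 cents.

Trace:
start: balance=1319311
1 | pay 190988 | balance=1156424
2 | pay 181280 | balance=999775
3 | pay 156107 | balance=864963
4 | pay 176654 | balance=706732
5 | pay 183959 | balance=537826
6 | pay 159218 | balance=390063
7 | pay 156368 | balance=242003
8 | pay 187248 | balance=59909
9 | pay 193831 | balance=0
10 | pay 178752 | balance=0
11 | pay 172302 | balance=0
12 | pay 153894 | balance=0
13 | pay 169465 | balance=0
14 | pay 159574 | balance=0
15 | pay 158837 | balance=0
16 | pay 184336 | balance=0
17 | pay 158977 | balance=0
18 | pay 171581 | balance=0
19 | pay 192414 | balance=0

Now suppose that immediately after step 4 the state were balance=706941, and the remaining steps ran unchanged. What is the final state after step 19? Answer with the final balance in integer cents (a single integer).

state after step 4 := balance=706941
5 | pay 183959 | balance=538039
6 | pay 159218 | balance=390281
7 | pay 156368 | balance=242225
8 | pay 187248 | balance=60136
9 | pay 193831 | balance=0
10 | pay 178752 | balance=0
11 | pay 172302 | balance=0
12 | pay 153894 | balance=0
13 | pay 169465 | balance=0
14 | pay 159574 | balance=0
15 | pay 158837 | balance=0
16 | pay 184336 | balance=0
17 | pay 158977 | balance=0
18 | pay 171581 | balance=0
19 | pay 192414 | balance=0

0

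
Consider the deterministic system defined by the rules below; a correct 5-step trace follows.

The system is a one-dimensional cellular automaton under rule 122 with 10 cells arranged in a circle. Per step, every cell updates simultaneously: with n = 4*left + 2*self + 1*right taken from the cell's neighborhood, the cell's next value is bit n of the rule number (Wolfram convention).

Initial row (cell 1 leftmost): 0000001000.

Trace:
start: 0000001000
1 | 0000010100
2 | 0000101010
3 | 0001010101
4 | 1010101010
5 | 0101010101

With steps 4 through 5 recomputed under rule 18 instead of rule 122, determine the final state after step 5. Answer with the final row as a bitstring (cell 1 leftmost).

0001000001

(re-executing steps 4..5 under rule 18; state before step 4: 0001010101)
4 | 1010000000
5 | 0001000001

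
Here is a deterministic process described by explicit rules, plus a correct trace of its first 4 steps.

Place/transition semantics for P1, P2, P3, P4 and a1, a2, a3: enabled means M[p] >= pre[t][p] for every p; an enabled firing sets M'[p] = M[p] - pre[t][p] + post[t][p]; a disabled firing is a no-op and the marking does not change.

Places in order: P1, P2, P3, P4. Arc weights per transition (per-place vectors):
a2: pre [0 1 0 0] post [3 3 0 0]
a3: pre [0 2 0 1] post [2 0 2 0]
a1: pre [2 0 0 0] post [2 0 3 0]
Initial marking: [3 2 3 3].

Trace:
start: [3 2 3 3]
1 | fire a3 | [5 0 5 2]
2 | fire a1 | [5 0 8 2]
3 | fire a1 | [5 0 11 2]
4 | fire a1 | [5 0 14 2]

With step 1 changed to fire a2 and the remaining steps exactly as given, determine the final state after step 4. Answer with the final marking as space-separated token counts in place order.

6 4 12 3

(re-executing from step 1 with the substitution; state before step 1: [3 2 3 3])
1 | fire a2 | [6 4 3 3]
2 | fire a1 | [6 4 6 3]
3 | fire a1 | [6 4 9 3]
4 | fire a1 | [6 4 12 3]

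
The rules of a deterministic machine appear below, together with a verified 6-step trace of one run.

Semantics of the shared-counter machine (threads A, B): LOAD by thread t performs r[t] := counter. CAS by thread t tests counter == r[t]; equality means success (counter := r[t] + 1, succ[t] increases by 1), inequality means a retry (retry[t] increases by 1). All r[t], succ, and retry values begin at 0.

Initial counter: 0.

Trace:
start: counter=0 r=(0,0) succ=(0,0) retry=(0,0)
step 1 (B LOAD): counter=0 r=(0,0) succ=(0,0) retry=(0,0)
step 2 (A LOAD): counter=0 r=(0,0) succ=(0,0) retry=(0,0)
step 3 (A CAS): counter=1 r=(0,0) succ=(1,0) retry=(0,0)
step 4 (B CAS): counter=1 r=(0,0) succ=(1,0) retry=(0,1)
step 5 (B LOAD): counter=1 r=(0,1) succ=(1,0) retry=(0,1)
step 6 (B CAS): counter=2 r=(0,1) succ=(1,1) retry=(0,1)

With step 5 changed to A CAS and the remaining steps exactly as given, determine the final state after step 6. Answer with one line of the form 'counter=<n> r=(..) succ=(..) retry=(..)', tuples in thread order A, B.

counter=1 r=(0,0) succ=(1,0) retry=(1,2)

(re-executing from step 5 with the substitution; state before step 5: counter=1 r=(0,0) succ=(1,0) retry=(0,1))
step 5 (A CAS): counter=1 r=(0,0) succ=(1,0) retry=(1,1)
step 6 (B CAS): counter=1 r=(0,0) succ=(1,0) retry=(1,2)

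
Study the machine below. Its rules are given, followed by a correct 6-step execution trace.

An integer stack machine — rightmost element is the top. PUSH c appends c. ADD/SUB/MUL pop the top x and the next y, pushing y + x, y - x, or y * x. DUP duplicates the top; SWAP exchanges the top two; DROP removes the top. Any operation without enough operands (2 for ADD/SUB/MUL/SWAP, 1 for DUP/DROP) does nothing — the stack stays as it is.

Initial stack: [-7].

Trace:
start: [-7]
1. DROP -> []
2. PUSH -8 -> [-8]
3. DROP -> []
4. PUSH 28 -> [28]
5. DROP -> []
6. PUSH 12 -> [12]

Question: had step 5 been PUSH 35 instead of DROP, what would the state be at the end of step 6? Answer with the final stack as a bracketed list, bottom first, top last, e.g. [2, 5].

[28, 35, 12]

(re-executing from step 5 with the substitution; state before step 5: [28])
5. PUSH 35 -> [28, 35]
6. PUSH 12 -> [28, 35, 12]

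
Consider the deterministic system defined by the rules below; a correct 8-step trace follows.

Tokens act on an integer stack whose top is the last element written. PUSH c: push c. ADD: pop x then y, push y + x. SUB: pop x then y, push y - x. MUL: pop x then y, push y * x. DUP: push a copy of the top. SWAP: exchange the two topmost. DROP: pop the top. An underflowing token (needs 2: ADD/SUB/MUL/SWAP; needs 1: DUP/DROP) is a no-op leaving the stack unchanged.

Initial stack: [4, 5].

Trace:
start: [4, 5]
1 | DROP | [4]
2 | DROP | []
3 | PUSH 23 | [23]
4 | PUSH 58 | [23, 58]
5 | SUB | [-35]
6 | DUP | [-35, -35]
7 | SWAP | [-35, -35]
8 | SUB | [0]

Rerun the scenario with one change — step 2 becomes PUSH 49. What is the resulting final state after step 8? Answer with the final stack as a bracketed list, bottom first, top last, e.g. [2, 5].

[4, 49, 0]

(re-executing from step 2 with the substitution; state before step 2: [4])
2 | PUSH 49 | [4, 49]
3 | PUSH 23 | [4, 49, 23]
4 | PUSH 58 | [4, 49, 23, 58]
5 | SUB | [4, 49, -35]
6 | DUP | [4, 49, -35, -35]
7 | SWAP | [4, 49, -35, -35]
8 | SUB | [4, 49, 0]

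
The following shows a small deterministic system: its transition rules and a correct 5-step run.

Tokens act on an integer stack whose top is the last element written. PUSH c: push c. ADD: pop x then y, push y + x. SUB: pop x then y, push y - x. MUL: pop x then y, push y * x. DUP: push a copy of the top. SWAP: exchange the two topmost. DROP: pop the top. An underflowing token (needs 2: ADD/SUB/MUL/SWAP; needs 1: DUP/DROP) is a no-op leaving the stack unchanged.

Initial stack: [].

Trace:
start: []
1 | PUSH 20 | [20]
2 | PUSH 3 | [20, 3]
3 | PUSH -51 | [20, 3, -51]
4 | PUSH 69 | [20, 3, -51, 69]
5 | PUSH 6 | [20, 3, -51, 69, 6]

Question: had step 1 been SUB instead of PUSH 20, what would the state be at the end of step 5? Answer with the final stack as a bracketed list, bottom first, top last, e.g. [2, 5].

[3, -51, 69, 6]

(re-executing from step 1 with the substitution; state before step 1: [])
1 | SUB | []
2 | PUSH 3 | [3]
3 | PUSH -51 | [3, -51]
4 | PUSH 69 | [3, -51, 69]
5 | PUSH 6 | [3, -51, 69, 6]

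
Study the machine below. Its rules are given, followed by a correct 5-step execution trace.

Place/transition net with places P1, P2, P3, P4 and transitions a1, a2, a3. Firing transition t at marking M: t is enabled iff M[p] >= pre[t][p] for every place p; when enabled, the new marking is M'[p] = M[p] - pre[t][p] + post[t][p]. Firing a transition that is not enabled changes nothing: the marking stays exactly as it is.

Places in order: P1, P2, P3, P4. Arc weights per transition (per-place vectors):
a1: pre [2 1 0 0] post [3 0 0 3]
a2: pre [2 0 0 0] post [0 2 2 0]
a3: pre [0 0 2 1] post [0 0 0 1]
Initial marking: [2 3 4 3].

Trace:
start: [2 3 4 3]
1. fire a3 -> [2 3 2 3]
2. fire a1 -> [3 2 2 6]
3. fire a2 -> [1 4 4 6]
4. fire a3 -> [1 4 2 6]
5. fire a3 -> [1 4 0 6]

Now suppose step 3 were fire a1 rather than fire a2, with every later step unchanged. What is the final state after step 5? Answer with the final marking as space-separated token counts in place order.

(re-executing from step 3 with the substitution; state before step 3: [3 2 2 6])
3. fire a1 -> [4 1 2 9]
4. fire a3 -> [4 1 0 9]
5. fire a3 -> [4 1 0 9]

4 1 0 9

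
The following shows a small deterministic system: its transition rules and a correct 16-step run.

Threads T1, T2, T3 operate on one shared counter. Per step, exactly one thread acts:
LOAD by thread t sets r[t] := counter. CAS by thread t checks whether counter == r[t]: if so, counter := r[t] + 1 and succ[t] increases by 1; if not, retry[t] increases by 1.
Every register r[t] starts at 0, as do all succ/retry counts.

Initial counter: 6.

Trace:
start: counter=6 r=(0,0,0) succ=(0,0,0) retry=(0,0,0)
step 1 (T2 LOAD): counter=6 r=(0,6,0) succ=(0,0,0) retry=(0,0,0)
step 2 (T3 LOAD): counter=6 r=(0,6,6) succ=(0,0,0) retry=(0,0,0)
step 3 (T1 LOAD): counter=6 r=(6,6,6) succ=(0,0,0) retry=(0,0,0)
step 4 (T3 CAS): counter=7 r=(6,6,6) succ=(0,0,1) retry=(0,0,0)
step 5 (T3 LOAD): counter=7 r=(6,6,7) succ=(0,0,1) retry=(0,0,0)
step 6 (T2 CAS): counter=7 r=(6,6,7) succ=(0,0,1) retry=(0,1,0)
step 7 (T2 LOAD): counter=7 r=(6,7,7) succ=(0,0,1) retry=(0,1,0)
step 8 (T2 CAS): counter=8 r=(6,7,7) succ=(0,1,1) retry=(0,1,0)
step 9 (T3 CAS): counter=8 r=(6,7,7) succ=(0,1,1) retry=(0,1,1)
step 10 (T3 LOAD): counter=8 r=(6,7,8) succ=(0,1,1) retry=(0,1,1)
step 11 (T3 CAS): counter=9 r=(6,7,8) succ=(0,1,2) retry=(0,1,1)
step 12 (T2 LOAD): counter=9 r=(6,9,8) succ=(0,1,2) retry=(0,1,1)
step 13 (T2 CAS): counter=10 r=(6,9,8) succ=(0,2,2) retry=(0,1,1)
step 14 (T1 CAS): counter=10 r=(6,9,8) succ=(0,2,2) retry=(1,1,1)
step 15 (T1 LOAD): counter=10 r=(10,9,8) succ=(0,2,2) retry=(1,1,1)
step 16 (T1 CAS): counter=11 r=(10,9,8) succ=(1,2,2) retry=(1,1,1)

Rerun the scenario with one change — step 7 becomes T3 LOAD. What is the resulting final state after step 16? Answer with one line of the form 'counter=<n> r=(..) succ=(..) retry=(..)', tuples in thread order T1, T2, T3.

counter=11 r=(10,9,8) succ=(1,1,3) retry=(1,2,0)

(re-executing from step 7 with the substitution; state before step 7: counter=7 r=(6,6,7) succ=(0,0,1) retry=(0,1,0))
step 7 (T3 LOAD): counter=7 r=(6,6,7) succ=(0,0,1) retry=(0,1,0)
step 8 (T2 CAS): counter=7 r=(6,6,7) succ=(0,0,1) retry=(0,2,0)
step 9 (T3 CAS): counter=8 r=(6,6,7) succ=(0,0,2) retry=(0,2,0)
step 10 (T3 LOAD): counter=8 r=(6,6,8) succ=(0,0,2) retry=(0,2,0)
step 11 (T3 CAS): counter=9 r=(6,6,8) succ=(0,0,3) retry=(0,2,0)
step 12 (T2 LOAD): counter=9 r=(6,9,8) succ=(0,0,3) retry=(0,2,0)
step 13 (T2 CAS): counter=10 r=(6,9,8) succ=(0,1,3) retry=(0,2,0)
step 14 (T1 CAS): counter=10 r=(6,9,8) succ=(0,1,3) retry=(1,2,0)
step 15 (T1 LOAD): counter=10 r=(10,9,8) succ=(0,1,3) retry=(1,2,0)
step 16 (T1 CAS): counter=11 r=(10,9,8) succ=(1,1,3) retry=(1,2,0)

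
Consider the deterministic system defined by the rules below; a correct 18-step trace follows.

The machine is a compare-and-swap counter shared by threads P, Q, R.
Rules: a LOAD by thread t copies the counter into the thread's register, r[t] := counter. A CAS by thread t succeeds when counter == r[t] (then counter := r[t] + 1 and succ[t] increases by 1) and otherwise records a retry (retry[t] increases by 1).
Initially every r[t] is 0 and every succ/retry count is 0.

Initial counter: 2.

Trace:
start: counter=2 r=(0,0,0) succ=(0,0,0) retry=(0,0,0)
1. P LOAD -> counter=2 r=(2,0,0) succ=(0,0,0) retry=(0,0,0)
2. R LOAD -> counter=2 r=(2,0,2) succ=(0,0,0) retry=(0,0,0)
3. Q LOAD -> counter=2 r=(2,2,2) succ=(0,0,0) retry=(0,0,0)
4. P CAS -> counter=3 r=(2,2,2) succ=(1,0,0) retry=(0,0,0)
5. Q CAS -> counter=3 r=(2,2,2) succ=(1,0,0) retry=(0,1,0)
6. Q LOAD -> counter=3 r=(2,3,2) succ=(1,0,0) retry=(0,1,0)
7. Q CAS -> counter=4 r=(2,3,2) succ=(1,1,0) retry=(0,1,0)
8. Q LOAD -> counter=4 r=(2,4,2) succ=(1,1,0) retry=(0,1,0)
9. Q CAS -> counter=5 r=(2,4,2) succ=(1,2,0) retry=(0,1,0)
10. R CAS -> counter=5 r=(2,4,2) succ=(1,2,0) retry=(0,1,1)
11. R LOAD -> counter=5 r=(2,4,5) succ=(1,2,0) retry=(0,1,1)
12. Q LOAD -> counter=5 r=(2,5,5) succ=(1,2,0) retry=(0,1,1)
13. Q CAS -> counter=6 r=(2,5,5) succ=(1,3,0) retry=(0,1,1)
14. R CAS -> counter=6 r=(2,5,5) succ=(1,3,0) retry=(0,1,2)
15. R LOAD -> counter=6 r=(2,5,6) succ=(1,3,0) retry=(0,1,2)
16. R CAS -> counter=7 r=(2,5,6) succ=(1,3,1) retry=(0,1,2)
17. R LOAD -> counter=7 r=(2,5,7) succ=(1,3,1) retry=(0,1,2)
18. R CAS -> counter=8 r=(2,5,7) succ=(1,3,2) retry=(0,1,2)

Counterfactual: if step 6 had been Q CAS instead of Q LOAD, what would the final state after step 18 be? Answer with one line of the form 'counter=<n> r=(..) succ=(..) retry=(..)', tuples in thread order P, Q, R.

counter=7 r=(2,4,6) succ=(1,2,2) retry=(0,3,2)

(re-executing from step 6 with the substitution; state before step 6: counter=3 r=(2,2,2) succ=(1,0,0) retry=(0,1,0))
6. Q CAS -> counter=3 r=(2,2,2) succ=(1,0,0) retry=(0,2,0)
7. Q CAS -> counter=3 r=(2,2,2) succ=(1,0,0) retry=(0,3,0)
8. Q LOAD -> counter=3 r=(2,3,2) succ=(1,0,0) retry=(0,3,0)
9. Q CAS -> counter=4 r=(2,3,2) succ=(1,1,0) retry=(0,3,0)
10. R CAS -> counter=4 r=(2,3,2) succ=(1,1,0) retry=(0,3,1)
11. R LOAD -> counter=4 r=(2,3,4) succ=(1,1,0) retry=(0,3,1)
12. Q LOAD -> counter=4 r=(2,4,4) succ=(1,1,0) retry=(0,3,1)
13. Q CAS -> counter=5 r=(2,4,4) succ=(1,2,0) retry=(0,3,1)
14. R CAS -> counter=5 r=(2,4,4) succ=(1,2,0) retry=(0,3,2)
15. R LOAD -> counter=5 r=(2,4,5) succ=(1,2,0) retry=(0,3,2)
16. R CAS -> counter=6 r=(2,4,5) succ=(1,2,1) retry=(0,3,2)
17. R LOAD -> counter=6 r=(2,4,6) succ=(1,2,1) retry=(0,3,2)
18. R CAS -> counter=7 r=(2,4,6) succ=(1,2,2) retry=(0,3,2)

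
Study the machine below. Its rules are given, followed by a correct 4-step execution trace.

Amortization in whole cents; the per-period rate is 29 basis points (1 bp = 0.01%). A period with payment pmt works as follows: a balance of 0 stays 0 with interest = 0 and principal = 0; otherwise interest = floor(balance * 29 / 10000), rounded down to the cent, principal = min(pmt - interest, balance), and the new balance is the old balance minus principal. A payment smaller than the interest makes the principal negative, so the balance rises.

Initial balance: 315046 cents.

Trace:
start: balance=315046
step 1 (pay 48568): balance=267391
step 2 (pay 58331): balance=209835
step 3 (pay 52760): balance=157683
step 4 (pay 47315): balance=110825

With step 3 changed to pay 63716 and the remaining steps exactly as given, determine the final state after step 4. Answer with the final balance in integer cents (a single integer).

(re-executing from step 3 with the substitution; state before step 3: balance=209835)
step 3 (pay 63716): balance=146727
step 4 (pay 47315): balance=99837

99837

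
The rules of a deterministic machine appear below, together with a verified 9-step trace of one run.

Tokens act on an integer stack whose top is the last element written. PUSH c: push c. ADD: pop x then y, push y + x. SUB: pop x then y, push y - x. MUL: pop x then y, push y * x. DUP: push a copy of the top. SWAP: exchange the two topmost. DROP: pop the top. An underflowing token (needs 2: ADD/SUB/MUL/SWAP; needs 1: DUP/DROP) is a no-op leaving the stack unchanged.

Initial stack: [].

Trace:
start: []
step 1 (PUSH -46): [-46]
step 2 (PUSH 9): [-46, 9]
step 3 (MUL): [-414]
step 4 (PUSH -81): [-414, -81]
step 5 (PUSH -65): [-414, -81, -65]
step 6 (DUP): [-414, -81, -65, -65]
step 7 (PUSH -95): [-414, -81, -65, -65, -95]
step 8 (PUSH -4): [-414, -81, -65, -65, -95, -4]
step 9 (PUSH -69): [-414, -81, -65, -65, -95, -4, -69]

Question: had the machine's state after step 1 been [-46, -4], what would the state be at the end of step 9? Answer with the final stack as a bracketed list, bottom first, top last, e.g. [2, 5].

[-46, -36, -81, -65, -65, -95, -4, -69]

state after step 1 := [-46, -4]
step 2 (PUSH 9): [-46, -4, 9]
step 3 (MUL): [-46, -36]
step 4 (PUSH -81): [-46, -36, -81]
step 5 (PUSH -65): [-46, -36, -81, -65]
step 6 (DUP): [-46, -36, -81, -65, -65]
step 7 (PUSH -95): [-46, -36, -81, -65, -65, -95]
step 8 (PUSH -4): [-46, -36, -81, -65, -65, -95, -4]
step 9 (PUSH -69): [-46, -36, -81, -65, -65, -95, -4, -69]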